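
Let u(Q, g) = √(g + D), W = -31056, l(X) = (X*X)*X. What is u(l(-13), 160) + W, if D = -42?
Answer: -31056 + √118 ≈ -31045.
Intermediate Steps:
l(X) = X³ (l(X) = X²*X = X³)
u(Q, g) = √(-42 + g) (u(Q, g) = √(g - 42) = √(-42 + g))
u(l(-13), 160) + W = √(-42 + 160) - 31056 = √118 - 31056 = -31056 + √118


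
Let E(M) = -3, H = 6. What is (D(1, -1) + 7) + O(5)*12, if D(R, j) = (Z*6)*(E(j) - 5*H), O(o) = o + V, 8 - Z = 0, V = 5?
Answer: -1457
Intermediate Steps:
Z = 8 (Z = 8 - 1*0 = 8 + 0 = 8)
O(o) = 5 + o (O(o) = o + 5 = 5 + o)
D(R, j) = -1584 (D(R, j) = (8*6)*(-3 - 5*6) = 48*(-3 - 30) = 48*(-33) = -1584)
(D(1, -1) + 7) + O(5)*12 = (-1584 + 7) + (5 + 5)*12 = -1577 + 10*12 = -1577 + 120 = -1457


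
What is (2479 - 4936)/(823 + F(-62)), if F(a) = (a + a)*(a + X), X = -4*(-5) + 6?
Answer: -2457/5287 ≈ -0.46472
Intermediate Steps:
X = 26 (X = 20 + 6 = 26)
F(a) = 2*a*(26 + a) (F(a) = (a + a)*(a + 26) = (2*a)*(26 + a) = 2*a*(26 + a))
(2479 - 4936)/(823 + F(-62)) = (2479 - 4936)/(823 + 2*(-62)*(26 - 62)) = -2457/(823 + 2*(-62)*(-36)) = -2457/(823 + 4464) = -2457/5287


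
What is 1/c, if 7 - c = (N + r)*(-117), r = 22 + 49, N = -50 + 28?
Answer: 1/5740 ≈ 0.00017422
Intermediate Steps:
N = -22
r = 71
c = 5740 (c = 7 - (-22 + 71)*(-117) = 7 - 49*(-117) = 7 - 1*(-5733) = 7 + 5733 = 5740)
1/c = 1/5740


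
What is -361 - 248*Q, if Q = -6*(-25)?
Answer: -37561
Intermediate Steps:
Q = 150
-361 - 248*Q = -361 - 248*150 = -361 - 37200 = -37561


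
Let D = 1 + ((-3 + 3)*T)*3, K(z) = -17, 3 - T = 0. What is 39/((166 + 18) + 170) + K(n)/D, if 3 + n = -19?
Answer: -1993/118 ≈ -16.890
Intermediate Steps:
n = -22 (n = -3 - 19 = -22)
T = 3 (T = 3 - 1*0 = 3 + 0 = 3)
D = 1 (D = 1 + ((-3 + 3)*3)*3 = 1 + (0*3)*3 = 1 + 0*3 = 1 + 0 = 1)
39/((166 + 18) + 170) + K(n)/D = 39/((166 + 18) + 170) - 17/1 = 39/(184 + 170) - 17*1 = 39/354 - 17 = 39*(1/354) - 17 = 13/118 - 17 = -1993/118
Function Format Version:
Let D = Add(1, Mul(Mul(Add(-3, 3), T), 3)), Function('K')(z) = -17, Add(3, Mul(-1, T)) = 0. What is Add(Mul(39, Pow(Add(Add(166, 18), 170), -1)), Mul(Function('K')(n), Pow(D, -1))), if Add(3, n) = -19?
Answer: Rational(-1993, 118) ≈ -16.890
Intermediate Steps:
n = -22 (n = Add(-3, -19) = -22)
T = 3 (T = Add(3, Mul(-1, 0)) = Add(3, 0) = 3)
D = 1 (D = Add(1, Mul(Mul(Add(-3, 3), 3), 3)) = Add(1, Mul(Mul(0, 3), 3)) = Add(1, Mul(0, 3)) = Add(1, 0) = 1)
Add(Mul(39, Pow(Add(Add(166, 18), 170), -1)), Mul(Function('K')(n), Pow(D, -1))) = Add(Mul(39, Pow(Add(Add(166, 18), 170), -1)), Mul(-17, Pow(1, -1))) = Add(Mul(39, Pow(Add(184, 170), -1)), Mul(-17, 1)) = Add(Mul(39, Pow(354, -1)), -17) = Add(Mul(39, Rational(1, 354)), -17) = Add(Rational(13, 118), -17) = Rational(-1993, 118)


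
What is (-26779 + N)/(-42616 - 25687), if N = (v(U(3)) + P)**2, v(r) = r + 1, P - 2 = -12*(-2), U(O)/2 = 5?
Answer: 25410/68303 ≈ 0.37202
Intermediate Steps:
U(O) = 10 (U(O) = 2*5 = 10)
P = 26 (P = 2 - 12*(-2) = 2 + 24 = 26)
v(r) = 1 + r
N = 1369 (N = ((1 + 10) + 26)**2 = (11 + 26)**2 = 37**2 = 1369)
(-26779 + N)/(-42616 - 25687) = (-26779 + 1369)/(-42616 - 25687) = -25410/(-68303) = -25410*(-1/68303) = 25410/68303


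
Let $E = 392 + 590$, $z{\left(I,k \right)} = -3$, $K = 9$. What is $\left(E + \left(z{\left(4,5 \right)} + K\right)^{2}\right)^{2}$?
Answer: $1036324$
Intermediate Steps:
$E = 982$
$\left(E + \left(z{\left(4,5 \right)} + K\right)^{2}\right)^{2} = \left(982 + \left(-3 + 9\right)^{2}\right)^{2} = \left(982 + 6^{2}\right)^{2} = \left(982 + 36\right)^{2} = 1018^{2} = 1036324$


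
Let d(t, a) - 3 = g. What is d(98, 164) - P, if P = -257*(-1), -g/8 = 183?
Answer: -1718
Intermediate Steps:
g = -1464 (g = -8*183 = -1464)
d(t, a) = -1461 (d(t, a) = 3 - 1464 = -1461)
P = 257
d(98, 164) - P = -1461 - 1*257 = -1461 - 257 = -1718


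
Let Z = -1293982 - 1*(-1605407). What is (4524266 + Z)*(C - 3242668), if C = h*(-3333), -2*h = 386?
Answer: -12569890349709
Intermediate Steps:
h = -193 (h = -½*386 = -193)
Z = 311425 (Z = -1293982 + 1605407 = 311425)
C = 643269 (C = -193*(-3333) = 643269)
(4524266 + Z)*(C - 3242668) = (4524266 + 311425)*(643269 - 3242668) = 4835691*(-2599399) = -12569890349709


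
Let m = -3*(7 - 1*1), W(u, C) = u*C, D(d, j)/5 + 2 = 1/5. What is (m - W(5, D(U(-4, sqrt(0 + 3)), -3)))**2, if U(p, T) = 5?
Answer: 729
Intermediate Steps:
D(d, j) = -9 (D(d, j) = -10 + 5/5 = -10 + 5*(1/5) = -10 + 1 = -9)
W(u, C) = C*u
m = -18 (m = -3*(7 - 1) = -3*6 = -18)
(m - W(5, D(U(-4, sqrt(0 + 3)), -3)))**2 = (-18 - (-9)*5)**2 = (-18 - 1*(-45))**2 = (-18 + 45)**2 = 27**2 = 729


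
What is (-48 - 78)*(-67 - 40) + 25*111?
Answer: 16257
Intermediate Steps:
(-48 - 78)*(-67 - 40) + 25*111 = -126*(-107) + 2775 = 13482 + 2775 = 16257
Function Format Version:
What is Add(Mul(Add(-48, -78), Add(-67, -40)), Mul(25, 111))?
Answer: 16257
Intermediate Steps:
Add(Mul(Add(-48, -78), Add(-67, -40)), Mul(25, 111)) = Add(Mul(-126, -107), 2775) = Add(13482, 2775) = 16257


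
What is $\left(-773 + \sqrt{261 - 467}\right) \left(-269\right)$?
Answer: $207937 - 269 i \sqrt{206} \approx 2.0794 \cdot 10^{5} - 3860.9 i$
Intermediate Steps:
$\left(-773 + \sqrt{261 - 467}\right) \left(-269\right) = \left(-773 + \sqrt{-206}\right) \left(-269\right) = \left(-773 + i \sqrt{206}\right) \left(-269\right) = 207937 - 269 i \sqrt{206}$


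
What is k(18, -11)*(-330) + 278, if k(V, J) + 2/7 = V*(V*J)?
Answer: 8235446/7 ≈ 1.1765e+6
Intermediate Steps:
k(V, J) = -2/7 + J*V² (k(V, J) = -2/7 + V*(V*J) = -2/7 + V*(J*V) = -2/7 + J*V²)
k(18, -11)*(-330) + 278 = (-2/7 - 11*18²)*(-330) + 278 = (-2/7 - 11*324)*(-330) + 278 = (-2/7 - 3564)*(-330) + 278 = -24950/7*(-330) + 278 = 8233500/7 + 278 = 8235446/7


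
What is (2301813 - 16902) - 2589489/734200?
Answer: 1677579066711/734200 ≈ 2.2849e+6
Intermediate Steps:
(2301813 - 16902) - 2589489/734200 = 2284911 - 2589489*1/734200 = 2284911 - 2589489/734200 = 1677579066711/734200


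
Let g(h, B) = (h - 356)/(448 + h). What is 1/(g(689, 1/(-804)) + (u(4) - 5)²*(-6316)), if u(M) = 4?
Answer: -379/2393653 ≈ -0.00015834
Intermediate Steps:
g(h, B) = (-356 + h)/(448 + h)
1/(g(689, 1/(-804)) + (u(4) - 5)²*(-6316)) = 1/((-356 + 689)/(448 + 689) + (4 - 5)²*(-6316)) = 1/(333/1137 + (-1)²*(-6316)) = 1/((1/1137)*333 + 1*(-6316)) = 1/(111/379 - 6316) = 1/(-2393653/379) = -379/2393653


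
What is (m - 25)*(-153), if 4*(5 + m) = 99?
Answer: 3213/4 ≈ 803.25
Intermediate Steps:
m = 79/4 (m = -5 + (¼)*99 = -5 + 99/4 = 79/4 ≈ 19.750)
(m - 25)*(-153) = (79/4 - 25)*(-153) = -21/4*(-153) = 3213/4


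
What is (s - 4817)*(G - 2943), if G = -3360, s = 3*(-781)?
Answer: 45129480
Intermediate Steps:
s = -2343
(s - 4817)*(G - 2943) = (-2343 - 4817)*(-3360 - 2943) = -7160*(-6303) = 45129480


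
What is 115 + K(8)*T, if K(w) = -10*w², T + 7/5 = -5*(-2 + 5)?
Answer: 10611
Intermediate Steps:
T = -82/5 (T = -7/5 - 5*(-2 + 5) = -7/5 - 5*3 = -7/5 - 15 = -82/5 ≈ -16.400)
115 + K(8)*T = 115 - 10*8²*(-82/5) = 115 - 10*64*(-82/5) = 115 - 640*(-82/5) = 115 + 10496 = 10611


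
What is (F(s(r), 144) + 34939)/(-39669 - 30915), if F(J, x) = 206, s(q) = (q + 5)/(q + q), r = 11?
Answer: -11715/23528 ≈ -0.49792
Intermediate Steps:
s(q) = (5 + q)/(2*q) (s(q) = (5 + q)/((2*q)) = (5 + q)*(1/(2*q)) = (5 + q)/(2*q))
(F(s(r), 144) + 34939)/(-39669 - 30915) = (206 + 34939)/(-39669 - 30915) = 35145/(-70584) = 35145*(-1/70584) = -11715/23528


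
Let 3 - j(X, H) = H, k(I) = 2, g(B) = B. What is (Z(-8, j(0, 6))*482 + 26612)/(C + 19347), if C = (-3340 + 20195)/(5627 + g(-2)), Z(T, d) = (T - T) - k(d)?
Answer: 14427000/10884373 ≈ 1.3255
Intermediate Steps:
j(X, H) = 3 - H
Z(T, d) = -2 (Z(T, d) = (T - T) - 1*2 = 0 - 2 = -2)
C = 3371/1125 (C = (-3340 + 20195)/(5627 - 2) = 16855/5625 = 16855*(1/5625) = 3371/1125 ≈ 2.9964)
(Z(-8, j(0, 6))*482 + 26612)/(C + 19347) = (-2*482 + 26612)/(3371/1125 + 19347) = (-964 + 26612)/(21768746/1125) = 25648*(1125/21768746) = 14427000/10884373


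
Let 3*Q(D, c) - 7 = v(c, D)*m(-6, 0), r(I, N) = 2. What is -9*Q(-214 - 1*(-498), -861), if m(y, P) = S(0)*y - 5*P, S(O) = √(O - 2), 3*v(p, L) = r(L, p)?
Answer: -21 + 12*I*√2 ≈ -21.0 + 16.971*I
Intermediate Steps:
v(p, L) = ⅔ (v(p, L) = (⅓)*2 = ⅔)
S(O) = √(-2 + O)
m(y, P) = -5*P + I*y*√2 (m(y, P) = √(-2 + 0)*y - 5*P = √(-2)*y - 5*P = (I*√2)*y - 5*P = I*y*√2 - 5*P = -5*P + I*y*√2)
Q(D, c) = 7/3 - 4*I*√2/3 (Q(D, c) = 7/3 + (2*(-5*0 + I*(-6)*√2)/3)/3 = 7/3 + (2*(0 - 6*I*√2)/3)/3 = 7/3 + (2*(-6*I*√2)/3)/3 = 7/3 + (-4*I*√2)/3 = 7/3 - 4*I*√2/3)
-9*Q(-214 - 1*(-498), -861) = -9*(7/3 - 4*I*√2/3) = -21 + 12*I*√2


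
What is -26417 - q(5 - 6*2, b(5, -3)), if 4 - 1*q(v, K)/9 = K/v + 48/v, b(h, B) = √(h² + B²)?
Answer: -185603/7 - 9*√34/7 ≈ -26522.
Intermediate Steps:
b(h, B) = √(B² + h²)
q(v, K) = 36 - 432/v - 9*K/v (q(v, K) = 36 - 9*(K/v + 48/v) = 36 - 9*(48/v + K/v) = 36 + (-432/v - 9*K/v) = 36 - 432/v - 9*K/v)
-26417 - q(5 - 6*2, b(5, -3)) = -26417 - 9*(-48 - √((-3)² + 5²) + 4*(5 - 6*2))/(5 - 6*2) = -26417 - 9*(-48 - √(9 + 25) + 4*(5 - 12))/(5 - 12) = -26417 - 9*(-48 - √34 + 4*(-7))/(-7) = -26417 - 9*(-1)*(-48 - √34 - 28)/7 = -26417 - 9*(-1)*(-76 - √34)/7 = -26417 - (684/7 + 9*√34/7) = -26417 + (-684/7 - 9*√34/7) = -185603/7 - 9*√34/7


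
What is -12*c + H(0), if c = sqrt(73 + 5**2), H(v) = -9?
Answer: -9 - 84*sqrt(2) ≈ -127.79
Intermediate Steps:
c = 7*sqrt(2) (c = sqrt(73 + 25) = sqrt(98) = 7*sqrt(2) ≈ 9.8995)
-12*c + H(0) = -84*sqrt(2) - 9 = -9 - 84*sqrt(2)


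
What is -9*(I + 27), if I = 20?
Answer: -423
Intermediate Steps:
-9*(I + 27) = -9*(20 + 27) = -9*47 = -423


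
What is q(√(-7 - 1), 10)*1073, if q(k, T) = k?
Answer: 2146*I*√2 ≈ 3034.9*I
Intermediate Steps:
q(√(-7 - 1), 10)*1073 = √(-7 - 1)*1073 = √(-8)*1073 = (2*I*√2)*1073 = 2146*I*√2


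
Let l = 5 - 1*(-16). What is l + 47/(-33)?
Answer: 646/33 ≈ 19.576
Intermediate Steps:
l = 21 (l = 5 + 16 = 21)
l + 47/(-33) = 21 + 47/(-33) = 21 - 1/33*47 = 21 - 47/33 = 646/33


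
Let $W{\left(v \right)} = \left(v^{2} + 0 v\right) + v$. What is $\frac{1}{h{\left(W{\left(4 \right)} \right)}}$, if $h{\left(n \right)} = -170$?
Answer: $- \frac{1}{170} \approx -0.0058824$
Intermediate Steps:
$W{\left(v \right)} = v + v^{2}$ ($W{\left(v \right)} = \left(v^{2} + 0\right) + v = v^{2} + v = v + v^{2}$)
$\frac{1}{h{\left(W{\left(4 \right)} \right)}} = \frac{1}{-170} = - \frac{1}{170}$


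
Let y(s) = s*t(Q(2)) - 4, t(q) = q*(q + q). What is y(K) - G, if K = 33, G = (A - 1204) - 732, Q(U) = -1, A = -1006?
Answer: 3004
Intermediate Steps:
t(q) = 2*q² (t(q) = q*(2*q) = 2*q²)
G = -2942 (G = (-1006 - 1204) - 732 = -2210 - 732 = -2942)
y(s) = -4 + 2*s (y(s) = s*(2*(-1)²) - 4 = s*(2*1) - 4 = s*2 - 4 = 2*s - 4 = -4 + 2*s)
y(K) - G = (-4 + 2*33) - 1*(-2942) = (-4 + 66) + 2942 = 62 + 2942 = 3004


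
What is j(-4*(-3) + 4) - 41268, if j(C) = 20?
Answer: -41248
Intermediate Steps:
j(-4*(-3) + 4) - 41268 = 20 - 41268 = -41248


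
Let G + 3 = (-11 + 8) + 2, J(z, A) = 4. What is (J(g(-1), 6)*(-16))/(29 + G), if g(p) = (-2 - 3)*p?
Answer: -64/25 ≈ -2.5600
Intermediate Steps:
g(p) = -5*p
G = -4 (G = -3 + ((-11 + 8) + 2) = -3 + (-3 + 2) = -3 - 1 = -4)
(J(g(-1), 6)*(-16))/(29 + G) = (4*(-16))/(29 - 4) = -64/25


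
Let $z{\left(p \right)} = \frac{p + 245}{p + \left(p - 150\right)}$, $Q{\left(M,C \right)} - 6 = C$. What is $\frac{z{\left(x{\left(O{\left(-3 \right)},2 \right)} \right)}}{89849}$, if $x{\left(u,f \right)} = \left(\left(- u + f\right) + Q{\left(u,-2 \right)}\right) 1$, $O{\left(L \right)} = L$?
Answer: $- \frac{127}{5930034} \approx -2.1416 \cdot 10^{-5}$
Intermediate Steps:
$Q{\left(M,C \right)} = 6 + C$
$x{\left(u,f \right)} = 4 + f - u$ ($x{\left(u,f \right)} = \left(\left(- u + f\right) + \left(6 - 2\right)\right) 1 = \left(\left(f - u\right) + 4\right) 1 = \left(4 + f - u\right) 1 = 4 + f - u$)
$z{\left(p \right)} = \frac{245 + p}{-150 + 2 p}$ ($z{\left(p \right)} = \frac{245 + p}{p + \left(p - 150\right)} = \frac{245 + p}{p + \left(-150 + p\right)} = \frac{245 + p}{-150 + 2 p}$)
$\frac{z{\left(x{\left(O{\left(-3 \right)},2 \right)} \right)}}{89849} = \frac{\frac{1}{2} \frac{1}{-75 + \left(4 + 2 - -3\right)} \left(245 + \left(4 + 2 - -3\right)\right)}{89849} = \frac{245 + \left(4 + 2 + 3\right)}{2 \left(-75 + \left(4 + 2 + 3\right)\right)} \frac{1}{89849} = \frac{245 + 9}{2 \left(-75 + 9\right)} \frac{1}{89849} = \frac{1}{2} \frac{1}{-66} \cdot 254 \cdot \frac{1}{89849} = \frac{1}{2} \left(- \frac{1}{66}\right) 254 \cdot \frac{1}{89849} = \left(- \frac{127}{66}\right) \frac{1}{89849} = - \frac{127}{5930034}$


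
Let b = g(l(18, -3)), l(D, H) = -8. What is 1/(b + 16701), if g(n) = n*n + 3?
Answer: 1/16768 ≈ 5.9637e-5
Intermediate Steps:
g(n) = 3 + n**2 (g(n) = n**2 + 3 = 3 + n**2)
b = 67 (b = 3 + (-8)**2 = 3 + 64 = 67)
1/(b + 16701) = 1/(67 + 16701) = 1/16768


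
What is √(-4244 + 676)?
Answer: 4*I*√223 ≈ 59.733*I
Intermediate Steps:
√(-4244 + 676) = √(-3568) = 4*I*√223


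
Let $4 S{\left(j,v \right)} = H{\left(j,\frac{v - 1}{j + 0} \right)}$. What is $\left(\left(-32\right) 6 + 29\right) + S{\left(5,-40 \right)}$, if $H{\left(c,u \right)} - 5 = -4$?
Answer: $- \frac{651}{4} \approx -162.75$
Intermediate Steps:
$H{\left(c,u \right)} = 1$ ($H{\left(c,u \right)} = 5 - 4 = 1$)
$S{\left(j,v \right)} = \frac{1}{4}$ ($S{\left(j,v \right)} = \frac{1}{4} \cdot 1 = \frac{1}{4}$)
$\left(\left(-32\right) 6 + 29\right) + S{\left(5,-40 \right)} = \left(\left(-32\right) 6 + 29\right) + \frac{1}{4} = \left(-192 + 29\right) + \frac{1}{4} = -163 + \frac{1}{4} = - \frac{651}{4}$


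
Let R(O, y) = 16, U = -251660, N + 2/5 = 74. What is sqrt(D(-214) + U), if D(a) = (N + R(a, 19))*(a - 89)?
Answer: 2*I*sqrt(1742555)/5 ≈ 528.02*I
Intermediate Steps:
N = 368/5 (N = -2/5 + 74 = 368/5 ≈ 73.600)
D(a) = -39872/5 + 448*a/5 (D(a) = (368/5 + 16)*(a - 89) = 448*(-89 + a)/5 = -39872/5 + 448*a/5)
sqrt(D(-214) + U) = sqrt((-39872/5 + (448/5)*(-214)) - 251660) = sqrt((-39872/5 - 95872/5) - 251660) = sqrt(-135744/5 - 251660) = sqrt(-1394044/5) = 2*I*sqrt(1742555)/5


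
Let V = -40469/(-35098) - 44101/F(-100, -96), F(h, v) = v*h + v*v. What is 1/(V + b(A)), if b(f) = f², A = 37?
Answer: 47171712/64521902857 ≈ 0.00073110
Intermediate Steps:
F(h, v) = v² + h*v (F(h, v) = h*v + v² = v² + h*v)
V = -56170871/47171712 (V = -40469/(-35098) - 44101*(-1/(96*(-100 - 96))) = -40469*(-1/35098) - 44101/((-96*(-196))) = 40469/35098 - 44101/18816 = -56170871/47171712 ≈ -1.1908)
1/(V + b(A)) = 1/(-56170871/47171712 + 37²) = 1/(-56170871/47171712 + 1369) = 1/(64521902857/47171712) = 47171712/64521902857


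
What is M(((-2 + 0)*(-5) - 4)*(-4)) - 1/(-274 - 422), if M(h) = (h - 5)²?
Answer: 585337/696 ≈ 841.00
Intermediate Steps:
M(h) = (-5 + h)²
M(((-2 + 0)*(-5) - 4)*(-4)) - 1/(-274 - 422) = (-5 + ((-2 + 0)*(-5) - 4)*(-4))² - 1/(-274 - 422) = (-5 + (-2*(-5) - 4)*(-4))² - 1/(-696) = (-5 + (10 - 4)*(-4))² - 1*(-1/696) = (-5 + 6*(-4))² + 1/696 = (-5 - 24)² + 1/696 = (-29)² + 1/696 = 841 + 1/696 = 585337/696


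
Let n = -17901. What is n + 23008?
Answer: 5107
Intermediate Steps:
n + 23008 = -17901 + 23008 = 5107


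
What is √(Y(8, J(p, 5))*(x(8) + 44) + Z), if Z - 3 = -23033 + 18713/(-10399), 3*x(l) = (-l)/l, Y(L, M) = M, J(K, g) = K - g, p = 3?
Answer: I*√22500760971639/31197 ≈ 152.05*I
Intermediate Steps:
x(l) = -⅓ (x(l) = ((-l)/l)/3 = (⅓)*(-1) = -⅓)
Z = -239507683/10399 (Z = 3 + (-23033 + 18713/(-10399)) = 3 + (-23033 + 18713*(-1/10399)) = 3 + (-23033 - 18713/10399) = 3 - 239538880/10399 = -239507683/10399 ≈ -23032.)
√(Y(8, J(p, 5))*(x(8) + 44) + Z) = √((3 - 1*5)*(-⅓ + 44) - 239507683/10399) = √((3 - 5)*(131/3) - 239507683/10399) = √(-2*131/3 - 239507683/10399) = √(-262/3 - 239507683/10399) = √(-721247587/31197) = I*√22500760971639/31197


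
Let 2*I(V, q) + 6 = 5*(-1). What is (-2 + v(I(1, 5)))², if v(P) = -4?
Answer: 36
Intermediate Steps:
I(V, q) = -11/2 (I(V, q) = -3 + (5*(-1))/2 = -3 + (½)*(-5) = -3 - 5/2 = -11/2)
(-2 + v(I(1, 5)))² = (-2 - 4)² = (-6)² = 36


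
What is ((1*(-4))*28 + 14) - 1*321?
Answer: -419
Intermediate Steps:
((1*(-4))*28 + 14) - 1*321 = (-4*28 + 14) - 321 = (-112 + 14) - 321 = -98 - 321 = -419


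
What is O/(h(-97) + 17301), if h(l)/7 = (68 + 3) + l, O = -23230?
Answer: -23230/17119 ≈ -1.3570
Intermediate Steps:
h(l) = 497 + 7*l (h(l) = 7*((68 + 3) + l) = 7*(71 + l) = 497 + 7*l)
O/(h(-97) + 17301) = -23230/((497 + 7*(-97)) + 17301) = -23230/((497 - 679) + 17301) = -23230/(-182 + 17301) = -23230/17119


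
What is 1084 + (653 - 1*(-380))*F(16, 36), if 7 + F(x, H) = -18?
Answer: -24741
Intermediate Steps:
F(x, H) = -25 (F(x, H) = -7 - 18 = -25)
1084 + (653 - 1*(-380))*F(16, 36) = 1084 + (653 - 1*(-380))*(-25) = 1084 + (653 + 380)*(-25) = 1084 + 1033*(-25) = 1084 - 25825 = -24741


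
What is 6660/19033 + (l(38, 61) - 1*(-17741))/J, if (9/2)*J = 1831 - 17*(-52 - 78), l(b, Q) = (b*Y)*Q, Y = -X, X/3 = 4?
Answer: -185776795/17091634 ≈ -10.869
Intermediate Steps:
X = 12 (X = 3*4 = 12)
Y = -12 (Y = -1*12 = -12)
l(b, Q) = -12*Q*b (l(b, Q) = (b*(-12))*Q = (-12*b)*Q = -12*Q*b)
J = 898 (J = 2*(1831 - 17*(-52 - 78))/9 = 2*(1831 - 17*(-130))/9 = 2*(1831 - 1*(-2210))/9 = 2*(1831 + 2210)/9 = (2/9)*4041 = 898)
6660/19033 + (l(38, 61) - 1*(-17741))/J = 6660/19033 + (-12*61*38 - 1*(-17741))/898 = 6660*(1/19033) + (-27816 + 17741)*(1/898) = 6660/19033 - 10075*1/898 = 6660/19033 - 10075/898 = -185776795/17091634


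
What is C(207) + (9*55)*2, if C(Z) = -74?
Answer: 916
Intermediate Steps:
C(207) + (9*55)*2 = -74 + (9*55)*2 = -74 + 495*2 = -74 + 990 = 916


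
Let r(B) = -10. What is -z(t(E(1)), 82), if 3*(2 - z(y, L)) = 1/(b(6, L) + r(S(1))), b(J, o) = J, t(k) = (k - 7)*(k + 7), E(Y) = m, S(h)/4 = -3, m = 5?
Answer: -25/12 ≈ -2.0833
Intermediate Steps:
S(h) = -12 (S(h) = 4*(-3) = -12)
E(Y) = 5
t(k) = (-7 + k)*(7 + k)
z(y, L) = 25/12 (z(y, L) = 2 - 1/(3*(6 - 10)) = 2 - 1/3/(-4) = 2 - 1/3*(-1/4) = 2 + 1/12 = 25/12)
-z(t(E(1)), 82) = -1*25/12 = -25/12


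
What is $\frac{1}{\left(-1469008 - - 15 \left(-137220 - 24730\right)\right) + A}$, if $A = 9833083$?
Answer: $\frac{1}{5934825} \approx 1.685 \cdot 10^{-7}$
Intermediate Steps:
$\frac{1}{\left(-1469008 - - 15 \left(-137220 - 24730\right)\right) + A} = \frac{1}{\left(-1469008 - - 15 \left(-137220 - 24730\right)\right) + 9833083} = \frac{1}{\left(-1469008 - \left(-15\right) \left(-161950\right)\right) + 9833083} = \frac{1}{\left(-1469008 - 2429250\right) + 9833083} = \frac{1}{-3898258 + 9833083} = \frac{1}{5934825}$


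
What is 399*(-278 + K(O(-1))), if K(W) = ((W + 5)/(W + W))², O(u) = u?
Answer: -109326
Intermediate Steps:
K(W) = (5 + W)²/(4*W²) (K(W) = ((5 + W)/((2*W)))² = ((5 + W)*(1/(2*W)))² = ((5 + W)/(2*W))² = (5 + W)²/(4*W²))
399*(-278 + K(O(-1))) = 399*(-278 + (¼)*(5 - 1)²/(-1)²) = 399*(-278 + (¼)*1*4²) = 399*(-278 + (¼)*1*16) = 399*(-278 + 4) = 399*(-274) = -109326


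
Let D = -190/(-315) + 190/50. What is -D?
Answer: -1387/315 ≈ -4.4032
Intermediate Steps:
D = 1387/315 (D = -190*(-1/315) + 190*(1/50) = 38/63 + 19/5 = 1387/315 ≈ 4.4032)
-D = -1*1387/315 = -1387/315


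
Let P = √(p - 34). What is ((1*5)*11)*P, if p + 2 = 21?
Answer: 55*I*√15 ≈ 213.01*I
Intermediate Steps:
p = 19 (p = -2 + 21 = 19)
P = I*√15 (P = √(19 - 34) = √(-15) = I*√15 ≈ 3.873*I)
((1*5)*11)*P = ((1*5)*11)*(I*√15) = (5*11)*(I*√15) = 55*(I*√15) = 55*I*√15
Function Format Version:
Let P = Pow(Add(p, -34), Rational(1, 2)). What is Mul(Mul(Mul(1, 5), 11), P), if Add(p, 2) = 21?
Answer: Mul(55, I, Pow(15, Rational(1, 2))) ≈ Mul(213.01, I)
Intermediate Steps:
p = 19 (p = Add(-2, 21) = 19)
P = Mul(I, Pow(15, Rational(1, 2))) (P = Pow(Add(19, -34), Rational(1, 2)) = Pow(-15, Rational(1, 2)) = Mul(I, Pow(15, Rational(1, 2))) ≈ Mul(3.8730, I))
Mul(Mul(Mul(1, 5), 11), P) = Mul(Mul(Mul(1, 5), 11), Mul(I, Pow(15, Rational(1, 2)))) = Mul(Mul(5, 11), Mul(I, Pow(15, Rational(1, 2)))) = Mul(55, Mul(I, Pow(15, Rational(1, 2)))) = Mul(55, I, Pow(15, Rational(1, 2)))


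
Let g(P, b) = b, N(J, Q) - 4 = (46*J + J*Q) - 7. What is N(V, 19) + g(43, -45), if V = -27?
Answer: -1803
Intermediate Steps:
N(J, Q) = -3 + 46*J + J*Q (N(J, Q) = 4 + ((46*J + J*Q) - 7) = 4 + (-7 + 46*J + J*Q) = -3 + 46*J + J*Q)
N(V, 19) + g(43, -45) = (-3 + 46*(-27) - 27*19) - 45 = (-3 - 1242 - 513) - 45 = -1758 - 45 = -1803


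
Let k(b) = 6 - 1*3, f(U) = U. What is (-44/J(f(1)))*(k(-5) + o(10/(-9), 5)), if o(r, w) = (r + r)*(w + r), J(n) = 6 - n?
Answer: 20108/405 ≈ 49.649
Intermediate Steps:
o(r, w) = 2*r*(r + w) (o(r, w) = (2*r)*(r + w) = 2*r*(r + w))
k(b) = 3 (k(b) = 6 - 3 = 3)
(-44/J(f(1)))*(k(-5) + o(10/(-9), 5)) = (-44/(6 - 1*1))*(3 + 2*(10/(-9))*(10/(-9) + 5)) = (-44/(6 - 1))*(3 + 2*(10*(-1/9))*(10*(-1/9) + 5)) = (-44/5)*(3 + 2*(-10/9)*(-10/9 + 5)) = (-44*1/5)*(3 + 2*(-10/9)*(35/9)) = -44*(3 - 700/81)/5 = -44/5*(-457/81) = 20108/405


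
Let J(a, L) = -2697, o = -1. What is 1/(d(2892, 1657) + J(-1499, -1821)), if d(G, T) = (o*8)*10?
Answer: -1/2777 ≈ -0.00036010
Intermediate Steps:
d(G, T) = -80 (d(G, T) = -1*8*10 = -8*10 = -80)
1/(d(2892, 1657) + J(-1499, -1821)) = 1/(-80 - 2697) = 1/(-2777) = -1/2777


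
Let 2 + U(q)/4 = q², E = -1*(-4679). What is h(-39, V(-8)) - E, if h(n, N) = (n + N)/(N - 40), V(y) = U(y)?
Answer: -973023/208 ≈ -4678.0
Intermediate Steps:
E = 4679
U(q) = -8 + 4*q²
V(y) = -8 + 4*y²
h(n, N) = (N + n)/(-40 + N)
h(-39, V(-8)) - E = ((-8 + 4*(-8)²) - 39)/(-40 + (-8 + 4*(-8)²)) - 1*4679 = ((-8 + 4*64) - 39)/(-40 + (-8 + 4*64)) - 4679 = ((-8 + 256) - 39)/(-40 + (-8 + 256)) - 4679 = (248 - 39)/(-40 + 248) - 4679 = 209/208 - 4679 = -973023/208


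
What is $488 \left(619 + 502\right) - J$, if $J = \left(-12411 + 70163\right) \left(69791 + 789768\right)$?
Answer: $-49640704320$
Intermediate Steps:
$J = 49641251368$ ($J = 57752 \cdot 859559 = 49641251368$)
$488 \left(619 + 502\right) - J = 488 \left(619 + 502\right) - 49641251368 = 488 \cdot 1121 - 49641251368 = 547048 - 49641251368 = -49640704320$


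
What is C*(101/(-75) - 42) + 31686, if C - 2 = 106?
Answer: 675114/25 ≈ 27005.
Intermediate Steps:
C = 108 (C = 2 + 106 = 108)
C*(101/(-75) - 42) + 31686 = 108*(101/(-75) - 42) + 31686 = 108*(101*(-1/75) - 42) + 31686 = 108*(-101/75 - 42) + 31686 = 108*(-3251/75) + 31686 = -117036/25 + 31686 = 675114/25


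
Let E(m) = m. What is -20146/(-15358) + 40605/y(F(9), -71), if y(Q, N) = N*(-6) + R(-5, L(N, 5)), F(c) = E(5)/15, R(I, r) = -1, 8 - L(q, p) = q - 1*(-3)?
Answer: 9031052/93245 ≈ 96.853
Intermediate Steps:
L(q, p) = 5 - q (L(q, p) = 8 - (q - 1*(-3)) = 8 - (q + 3) = 8 - (3 + q) = 8 + (-3 - q) = 5 - q)
F(c) = ⅓ (F(c) = 5/15 = 5*(1/15) = ⅓)
y(Q, N) = -1 - 6*N (y(Q, N) = N*(-6) - 1 = -6*N - 1 = -1 - 6*N)
-20146/(-15358) + 40605/y(F(9), -71) = -20146/(-15358) + 40605/(-1 - 6*(-71)) = -20146*(-1/15358) + 40605/(-1 + 426) = 1439/1097 + 40605/425 = 1439/1097 + 40605*(1/425) = 1439/1097 + 8121/85 = 9031052/93245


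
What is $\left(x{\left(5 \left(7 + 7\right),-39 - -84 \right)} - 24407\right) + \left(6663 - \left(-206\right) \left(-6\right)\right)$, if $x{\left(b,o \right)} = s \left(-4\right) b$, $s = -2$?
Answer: $-18420$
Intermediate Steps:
$x{\left(b,o \right)} = 8 b$ ($x{\left(b,o \right)} = \left(-2\right) \left(-4\right) b = 8 b$)
$\left(x{\left(5 \left(7 + 7\right),-39 - -84 \right)} - 24407\right) + \left(6663 - \left(-206\right) \left(-6\right)\right) = \left(8 \cdot 5 \left(7 + 7\right) - 24407\right) + \left(6663 - \left(-206\right) \left(-6\right)\right) = \left(8 \cdot 5 \cdot 14 - 24407\right) + \left(6663 - 1236\right) = \left(8 \cdot 70 - 24407\right) + \left(6663 - 1236\right) = \left(560 - 24407\right) + 5427 = -23847 + 5427 = -18420$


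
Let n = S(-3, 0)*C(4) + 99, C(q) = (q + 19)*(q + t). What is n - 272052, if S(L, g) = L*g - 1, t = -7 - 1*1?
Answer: -271861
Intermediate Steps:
t = -8 (t = -7 - 1 = -8)
S(L, g) = -1 + L*g
C(q) = (-8 + q)*(19 + q) (C(q) = (q + 19)*(q - 8) = (19 + q)*(-8 + q) = (-8 + q)*(19 + q))
n = 191 (n = (-1 - 3*0)*(-152 + 4**2 + 11*4) + 99 = (-1 + 0)*(-152 + 16 + 44) + 99 = -1*(-92) + 99 = 92 + 99 = 191)
n - 272052 = 191 - 272052 = -271861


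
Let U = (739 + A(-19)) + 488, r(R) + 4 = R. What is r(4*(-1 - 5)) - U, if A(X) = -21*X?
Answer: -1654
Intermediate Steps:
r(R) = -4 + R
U = 1626 (U = (739 - 21*(-19)) + 488 = (739 + 399) + 488 = 1138 + 488 = 1626)
r(4*(-1 - 5)) - U = (-4 + 4*(-1 - 5)) - 1*1626 = (-4 + 4*(-6)) - 1626 = (-4 - 24) - 1626 = -28 - 1626 = -1654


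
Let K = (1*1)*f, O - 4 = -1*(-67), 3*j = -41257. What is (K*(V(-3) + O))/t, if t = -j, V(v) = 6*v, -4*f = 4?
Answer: -159/41257 ≈ -0.0038539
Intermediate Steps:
j = -41257/3 (j = (1/3)*(-41257) = -41257/3 ≈ -13752.)
f = -1 (f = -1/4*4 = -1)
O = 71 (O = 4 - 1*(-67) = 4 + 67 = 71)
K = -1 (K = (1*1)*(-1) = 1*(-1) = -1)
t = 41257/3 (t = -1*(-41257/3) = 41257/3 ≈ 13752.)
(K*(V(-3) + O))/t = (-(6*(-3) + 71))/(41257/3) = -(-18 + 71)*(3/41257) = -1*53*(3/41257) = -53*3/41257 = -159/41257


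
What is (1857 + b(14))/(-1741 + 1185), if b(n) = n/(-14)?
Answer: -464/139 ≈ -3.3381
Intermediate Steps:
b(n) = -n/14 (b(n) = n*(-1/14) = -n/14)
(1857 + b(14))/(-1741 + 1185) = (1857 - 1/14*14)/(-1741 + 1185) = (1857 - 1)/(-556) = 1856*(-1/556) = -464/139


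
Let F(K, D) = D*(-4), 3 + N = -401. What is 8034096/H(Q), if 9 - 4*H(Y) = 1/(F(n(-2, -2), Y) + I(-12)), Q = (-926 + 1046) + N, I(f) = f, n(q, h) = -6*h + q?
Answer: 5160185088/1445 ≈ 3.5711e+6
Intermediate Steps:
n(q, h) = q - 6*h
N = -404 (N = -3 - 401 = -404)
F(K, D) = -4*D
Q = -284 (Q = (-926 + 1046) - 404 = 120 - 404 = -284)
H(Y) = 9/4 - 1/(4*(-12 - 4*Y)) (H(Y) = 9/4 - 1/(4*(-4*Y - 12)) = 9/4 - 1/(4*(-12 - 4*Y)))
8034096/H(Q) = 8034096/(((109 + 36*(-284))/(16*(3 - 284)))) = 8034096/(((1/16)*(109 - 10224)/(-281))) = 8034096/(((1/16)*(-1/281)*(-10115))) = 8034096/(10115/4496) = 8034096*(4496/10115) = 5160185088/1445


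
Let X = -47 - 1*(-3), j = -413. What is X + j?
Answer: -457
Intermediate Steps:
X = -44 (X = -47 + 3 = -44)
X + j = -44 - 413 = -457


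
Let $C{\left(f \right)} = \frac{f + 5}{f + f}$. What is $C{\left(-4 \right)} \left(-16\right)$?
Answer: $2$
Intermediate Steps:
$C{\left(f \right)} = \frac{5 + f}{2 f}$
$C{\left(-4 \right)} \left(-16\right) = \frac{5 - 4}{2 \left(-4\right)} \left(-16\right) = \frac{1}{2} \left(- \frac{1}{4}\right) 1 \left(-16\right) = \left(- \frac{1}{8}\right) \left(-16\right) = 2$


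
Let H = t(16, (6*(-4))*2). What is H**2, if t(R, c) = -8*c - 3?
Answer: 145161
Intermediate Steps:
t(R, c) = -3 - 8*c
H = 381 (H = -3 - 8*6*(-4)*2 = -3 - (-192)*2 = -3 - 8*(-48) = -3 + 384 = 381)
H**2 = 381**2 = 145161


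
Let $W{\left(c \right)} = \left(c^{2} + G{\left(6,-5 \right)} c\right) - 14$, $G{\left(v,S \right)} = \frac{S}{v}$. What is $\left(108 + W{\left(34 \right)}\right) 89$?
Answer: $\frac{326185}{3} \approx 1.0873 \cdot 10^{5}$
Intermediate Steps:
$W{\left(c \right)} = -14 + c^{2} - \frac{5 c}{6}$ ($W{\left(c \right)} = \left(c^{2} + - \frac{5}{6} c\right) - 14 = \left(c^{2} + \left(-5\right) \frac{1}{6} c\right) - 14 = \left(c^{2} - \frac{5 c}{6}\right) - 14 = -14 + c^{2} - \frac{5 c}{6}$)
$\left(108 + W{\left(34 \right)}\right) 89 = \left(108 - \left(\frac{127}{3} - 1156\right)\right) 89 = \left(108 - - \frac{3341}{3}\right) 89 = \left(108 + \frac{3341}{3}\right) 89 = \frac{3665}{3} \cdot 89 = \frac{326185}{3}$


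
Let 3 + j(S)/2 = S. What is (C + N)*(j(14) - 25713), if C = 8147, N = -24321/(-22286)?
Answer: -424107875803/2026 ≈ -2.0933e+8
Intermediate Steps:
j(S) = -6 + 2*S
N = 2211/2026 (N = -24321*(-1/22286) = 2211/2026 ≈ 1.0913)
(C + N)*(j(14) - 25713) = (8147 + 2211/2026)*((-6 + 2*14) - 25713) = 16508033*((-6 + 28) - 25713)/2026 = 16508033*(22 - 25713)/2026 = (16508033/2026)*(-25691) = -424107875803/2026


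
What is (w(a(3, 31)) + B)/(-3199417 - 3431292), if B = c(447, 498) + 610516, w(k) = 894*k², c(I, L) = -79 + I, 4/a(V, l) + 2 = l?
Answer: -513767748/5576426269 ≈ -0.092132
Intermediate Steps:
a(V, l) = 4/(-2 + l)
B = 610884 (B = (-79 + 447) + 610516 = 368 + 610516 = 610884)
(w(a(3, 31)) + B)/(-3199417 - 3431292) = (894*(4/(-2 + 31))² + 610884)/(-3199417 - 3431292) = (894*(4/29)² + 610884)/(-6630709) = (894*(4*(1/29))² + 610884)*(-1/6630709) = (894*(4/29)² + 610884)*(-1/6630709) = (894*(16/841) + 610884)*(-1/6630709) = (14304/841 + 610884)*(-1/6630709) = (513767748/841)*(-1/6630709) = -513767748/5576426269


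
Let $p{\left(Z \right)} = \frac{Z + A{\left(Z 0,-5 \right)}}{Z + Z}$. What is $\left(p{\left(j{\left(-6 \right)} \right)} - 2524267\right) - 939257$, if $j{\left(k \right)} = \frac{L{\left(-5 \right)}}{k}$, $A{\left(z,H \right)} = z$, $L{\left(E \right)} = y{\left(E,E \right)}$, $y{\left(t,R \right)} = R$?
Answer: $- \frac{6927047}{2} \approx -3.4635 \cdot 10^{6}$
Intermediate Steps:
$L{\left(E \right)} = E$
$j{\left(k \right)} = - \frac{5}{k}$
$p{\left(Z \right)} = \frac{1}{2}$ ($p{\left(Z \right)} = \frac{Z + Z 0}{Z + Z} = \frac{Z + 0}{2 Z} = Z \frac{1}{2 Z} = \frac{1}{2}$)
$\left(p{\left(j{\left(-6 \right)} \right)} - 2524267\right) - 939257 = \left(\frac{1}{2} - 2524267\right) - 939257 = - \frac{5048533}{2} - 939257 = - \frac{6927047}{2}$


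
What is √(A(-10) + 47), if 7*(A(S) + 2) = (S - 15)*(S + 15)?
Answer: √1330/7 ≈ 5.2099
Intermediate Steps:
A(S) = -2 + (-15 + S)*(15 + S)/7 (A(S) = -2 + ((S - 15)*(S + 15))/7 = -2 + ((-15 + S)*(15 + S))/7 = -2 + (-15 + S)*(15 + S)/7)
√(A(-10) + 47) = √((-239/7 + (⅐)*(-10)²) + 47) = √((-239/7 + (⅐)*100) + 47) = √((-239/7 + 100/7) + 47) = √(-139/7 + 47) = √(190/7) = √1330/7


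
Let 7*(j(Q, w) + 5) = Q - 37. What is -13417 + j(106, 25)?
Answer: -93885/7 ≈ -13412.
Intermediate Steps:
j(Q, w) = -72/7 + Q/7 (j(Q, w) = -5 + (Q - 37)/7 = -5 + (-37 + Q)/7 = -5 + (-37/7 + Q/7) = -72/7 + Q/7)
-13417 + j(106, 25) = -13417 + (-72/7 + (⅐)*106) = -13417 + (-72/7 + 106/7) = -13417 + 34/7 = -93885/7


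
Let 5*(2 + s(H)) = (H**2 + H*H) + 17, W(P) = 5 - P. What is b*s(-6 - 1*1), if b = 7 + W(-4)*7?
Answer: 1470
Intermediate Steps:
s(H) = 7/5 + 2*H**2/5 (s(H) = -2 + ((H**2 + H*H) + 17)/5 = -2 + ((H**2 + H**2) + 17)/5 = -2 + (2*H**2 + 17)/5 = -2 + (17 + 2*H**2)/5 = -2 + (17/5 + 2*H**2/5) = 7/5 + 2*H**2/5)
b = 70 (b = 7 + (5 - 1*(-4))*7 = 7 + (5 + 4)*7 = 7 + 9*7 = 7 + 63 = 70)
b*s(-6 - 1*1) = 70*(7/5 + 2*(-6 - 1*1)**2/5) = 70*(7/5 + 2*(-6 - 1)**2/5) = 70*(7/5 + (2/5)*(-7)**2) = 70*(7/5 + (2/5)*49) = 70*(7/5 + 98/5) = 70*21 = 1470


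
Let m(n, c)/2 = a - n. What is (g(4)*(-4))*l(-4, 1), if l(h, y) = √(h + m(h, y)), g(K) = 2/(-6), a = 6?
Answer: 16/3 ≈ 5.3333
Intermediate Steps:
g(K) = -⅓ (g(K) = 2*(-⅙) = -⅓)
m(n, c) = 12 - 2*n (m(n, c) = 2*(6 - n) = 12 - 2*n)
l(h, y) = √(12 - h) (l(h, y) = √(h + (12 - 2*h)) = √(12 - h))
(g(4)*(-4))*l(-4, 1) = (-⅓*(-4))*√(12 - 1*(-4)) = 4*√(12 + 4)/3 = 4*√16/3 = (4/3)*4 = 16/3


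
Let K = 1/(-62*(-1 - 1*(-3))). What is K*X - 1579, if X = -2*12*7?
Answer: -48907/31 ≈ -1577.6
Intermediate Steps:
X = -168 (X = -24*7 = -168)
K = -1/124 (K = 1/(-62*(-1 + 3)) = 1/(-62*2) = 1/(-124) = -1/124 ≈ -0.0080645)
K*X - 1579 = -1/124*(-168) - 1579 = 42/31 - 1579 = -48907/31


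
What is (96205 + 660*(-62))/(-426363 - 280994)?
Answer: -55285/707357 ≈ -0.078157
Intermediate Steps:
(96205 + 660*(-62))/(-426363 - 280994) = (96205 - 40920)/(-707357) = 55285*(-1/707357) = -55285/707357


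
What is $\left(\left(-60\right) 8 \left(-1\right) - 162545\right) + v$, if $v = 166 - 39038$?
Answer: $-200937$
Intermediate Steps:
$v = -38872$ ($v = 166 - 39038 = -38872$)
$\left(\left(-60\right) 8 \left(-1\right) - 162545\right) + v = \left(\left(-60\right) 8 \left(-1\right) - 162545\right) - 38872 = \left(\left(-480\right) \left(-1\right) - 162545\right) - 38872 = \left(480 - 162545\right) - 38872 = -162065 - 38872 = -200937$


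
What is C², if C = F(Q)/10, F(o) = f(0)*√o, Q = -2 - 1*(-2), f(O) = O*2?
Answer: 0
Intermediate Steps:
f(O) = 2*O
Q = 0 (Q = -2 + 2 = 0)
F(o) = 0 (F(o) = (2*0)*√o = 0*√o = 0)
C = 0 (C = 0/10 = (⅒)*0 = 0)
C² = 0² = 0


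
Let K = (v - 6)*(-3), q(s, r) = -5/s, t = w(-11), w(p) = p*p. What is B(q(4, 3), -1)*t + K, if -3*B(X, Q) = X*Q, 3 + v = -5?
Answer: -101/12 ≈ -8.4167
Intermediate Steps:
w(p) = p**2
v = -8 (v = -3 - 5 = -8)
t = 121 (t = (-11)**2 = 121)
B(X, Q) = -Q*X/3 (B(X, Q) = -X*Q/3 = -Q*X/3)
K = 42 (K = (-8 - 6)*(-3) = -14*(-3) = 42)
B(q(4, 3), -1)*t + K = -1/3*(-1)*(-5/4)*121 + 42 = -5/12*121 + 42 = -605/12 + 42 = -101/12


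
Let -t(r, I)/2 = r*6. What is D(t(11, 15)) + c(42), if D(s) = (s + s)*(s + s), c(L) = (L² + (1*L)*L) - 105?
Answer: 73119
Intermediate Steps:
c(L) = -105 + 2*L² (c(L) = (L² + L*L) - 105 = (L² + L²) - 105 = 2*L² - 105 = -105 + 2*L²)
t(r, I) = -12*r (t(r, I) = -2*r*6 = -12*r)
D(s) = 4*s² (D(s) = (2*s)*(2*s) = 4*s²)
D(t(11, 15)) + c(42) = 4*(-12*11)² + (-105 + 2*42²) = 4*(-132)² + (-105 + 2*1764) = 4*17424 + (-105 + 3528) = 69696 + 3423 = 73119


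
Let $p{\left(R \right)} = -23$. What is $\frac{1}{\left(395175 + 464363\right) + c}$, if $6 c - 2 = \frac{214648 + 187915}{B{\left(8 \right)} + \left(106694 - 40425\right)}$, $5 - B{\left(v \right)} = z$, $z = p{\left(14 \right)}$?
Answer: $\frac{56826}{48844182839} \approx 1.1634 \cdot 10^{-6}$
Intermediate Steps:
$z = -23$
$B{\left(v \right)} = 28$ ($B{\left(v \right)} = 5 - -23 = 5 + 23 = 28$)
$c = \frac{76451}{56826}$ ($c = \frac{1}{3} + \frac{\left(214648 + 187915\right) \frac{1}{28 + \left(106694 - 40425\right)}}{6} = \frac{1}{3} + \frac{402563 \frac{1}{28 + \left(106694 - 40425\right)}}{6} = \frac{1}{3} + \frac{402563 \frac{1}{28 + 66269}}{6} = \frac{1}{3} + \frac{402563 \cdot \frac{1}{66297}}{6} = \frac{1}{3} + \frac{1}{6} \cdot \frac{57509}{9471} = \frac{1}{3} + \frac{57509}{56826} = \frac{76451}{56826} \approx 1.3454$)
$\frac{1}{\left(395175 + 464363\right) + c} = \frac{1}{\left(395175 + 464363\right) + \frac{76451}{56826}} = \frac{1}{859538 + \frac{76451}{56826}} = \frac{1}{\frac{48844182839}{56826}} = \frac{56826}{48844182839}$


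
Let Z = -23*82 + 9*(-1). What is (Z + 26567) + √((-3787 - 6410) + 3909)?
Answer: 24672 + 4*I*√393 ≈ 24672.0 + 79.297*I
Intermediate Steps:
Z = -1895 (Z = -1886 - 9 = -1895)
(Z + 26567) + √((-3787 - 6410) + 3909) = (-1895 + 26567) + √((-3787 - 6410) + 3909) = 24672 + √(-10197 + 3909) = 24672 + √(-6288) = 24672 + 4*I*√393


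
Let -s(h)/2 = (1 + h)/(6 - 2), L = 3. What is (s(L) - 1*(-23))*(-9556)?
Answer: -200676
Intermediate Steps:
s(h) = -1/2 - h/2 (s(h) = -2*(1 + h)/(6 - 2) = -2*(1 + h)/4 = -2*(1/4 + h/4) = -1/2 - h/2)
(s(L) - 1*(-23))*(-9556) = ((-1/2 - 1/2*3) - 1*(-23))*(-9556) = ((-1/2 - 3/2) + 23)*(-9556) = (-2 + 23)*(-9556) = 21*(-9556) = -200676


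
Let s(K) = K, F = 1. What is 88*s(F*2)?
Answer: 176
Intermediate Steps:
88*s(F*2) = 88*(1*2) = 88*2 = 176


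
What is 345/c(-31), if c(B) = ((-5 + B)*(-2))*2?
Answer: 115/48 ≈ 2.3958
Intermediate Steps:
c(B) = 20 - 4*B (c(B) = (10 - 2*B)*2 = 20 - 4*B)
345/c(-31) = 345/(20 - 4*(-31)) = 345/(20 + 124) = 345/144 = 345*(1/144) = 115/48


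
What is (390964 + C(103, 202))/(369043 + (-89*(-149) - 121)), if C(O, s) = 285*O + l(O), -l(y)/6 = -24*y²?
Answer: 36755/7211 ≈ 5.0971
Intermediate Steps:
l(y) = 144*y² (l(y) = -(-144)*y² = 144*y²)
C(O, s) = 144*O² + 285*O (C(O, s) = 285*O + 144*O² = 144*O² + 285*O)
(390964 + C(103, 202))/(369043 + (-89*(-149) - 121)) = (390964 + 3*103*(95 + 48*103))/(369043 + (-89*(-149) - 121)) = (390964 + 3*103*(95 + 4944))/(369043 + (13261 - 121)) = (390964 + 3*103*5039)/(369043 + 13140) = (390964 + 1557051)/382183 = 1948015*(1/382183) = 36755/7211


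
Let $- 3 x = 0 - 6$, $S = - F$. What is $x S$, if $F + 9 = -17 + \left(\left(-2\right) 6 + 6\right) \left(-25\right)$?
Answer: $-248$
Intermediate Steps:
$F = 124$ ($F = -9 - \left(17 - \left(\left(-2\right) 6 + 6\right) \left(-25\right)\right) = -9 - \left(17 - \left(-12 + 6\right) \left(-25\right)\right) = -9 - -133 = -9 + \left(-17 + 150\right) = -9 + 133 = 124$)
$S = -124$ ($S = \left(-1\right) 124 = -124$)
$x = 2$ ($x = - \frac{0 - 6}{3} = \left(- \frac{1}{3}\right) \left(-6\right) = 2$)
$x S = 2 \left(-124\right) = -248$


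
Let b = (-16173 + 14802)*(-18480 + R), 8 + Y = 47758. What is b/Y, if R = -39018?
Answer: 39414879/23875 ≈ 1650.9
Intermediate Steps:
Y = 47750 (Y = -8 + 47758 = 47750)
b = 78829758 (b = (-16173 + 14802)*(-18480 - 39018) = -1371*(-57498) = 78829758)
b/Y = 78829758/47750 = 78829758*(1/47750) = 39414879/23875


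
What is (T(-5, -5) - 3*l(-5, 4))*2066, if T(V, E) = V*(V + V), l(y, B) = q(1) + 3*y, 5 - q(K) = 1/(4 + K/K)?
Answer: 832598/5 ≈ 1.6652e+5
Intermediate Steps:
q(K) = 24/5 (q(K) = 5 - 1/(4 + K/K) = 5 - 1/(4 + 1) = 5 - 1/5 = 5 - 1*⅕ = 5 - ⅕ = 24/5)
l(y, B) = 24/5 + 3*y
T(V, E) = 2*V² (T(V, E) = V*(2*V) = 2*V²)
(T(-5, -5) - 3*l(-5, 4))*2066 = (2*(-5)² - 3*(24/5 + 3*(-5)))*2066 = (2*25 - 3*(24/5 - 15))*2066 = (50 - 3*(-51/5))*2066 = (50 + 153/5)*2066 = (403/5)*2066 = 832598/5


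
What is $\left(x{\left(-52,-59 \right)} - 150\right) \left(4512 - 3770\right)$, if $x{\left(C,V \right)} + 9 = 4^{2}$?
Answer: $-106106$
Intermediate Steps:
$x{\left(C,V \right)} = 7$ ($x{\left(C,V \right)} = -9 + 4^{2} = -9 + 16 = 7$)
$\left(x{\left(-52,-59 \right)} - 150\right) \left(4512 - 3770\right) = \left(7 - 150\right) \left(4512 - 3770\right) = \left(-143\right) 742 = -106106$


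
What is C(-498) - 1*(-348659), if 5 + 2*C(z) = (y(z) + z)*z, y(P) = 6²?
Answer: 927389/2 ≈ 4.6369e+5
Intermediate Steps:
y(P) = 36
C(z) = -5/2 + z*(36 + z)/2 (C(z) = -5/2 + ((36 + z)*z)/2 = -5/2 + (z*(36 + z))/2 = -5/2 + z*(36 + z)/2)
C(-498) - 1*(-348659) = (-5/2 + (½)*(-498)² + 18*(-498)) - 1*(-348659) = (-5/2 + (½)*248004 - 8964) + 348659 = (-5/2 + 124002 - 8964) + 348659 = 230071/2 + 348659 = 927389/2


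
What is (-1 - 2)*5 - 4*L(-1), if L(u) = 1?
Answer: -19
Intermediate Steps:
(-1 - 2)*5 - 4*L(-1) = (-1 - 2)*5 - 4*1 = -3*5 - 4 = -15 - 4 = -19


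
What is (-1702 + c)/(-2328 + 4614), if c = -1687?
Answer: -3389/2286 ≈ -1.4825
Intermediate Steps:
(-1702 + c)/(-2328 + 4614) = (-1702 - 1687)/(-2328 + 4614) = -3389/2286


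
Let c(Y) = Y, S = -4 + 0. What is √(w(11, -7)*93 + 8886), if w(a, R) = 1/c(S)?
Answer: 3*√3939/2 ≈ 94.142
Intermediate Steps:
S = -4
w(a, R) = -¼ (w(a, R) = 1/(-4) = -¼)
√(w(11, -7)*93 + 8886) = √(-¼*93 + 8886) = √(-93/4 + 8886) = √(35451/4) = 3*√3939/2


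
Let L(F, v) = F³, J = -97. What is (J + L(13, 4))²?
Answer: 4410000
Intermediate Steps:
(J + L(13, 4))² = (-97 + 13³)² = (-97 + 2197)² = 2100² = 4410000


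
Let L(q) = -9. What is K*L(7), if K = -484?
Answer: 4356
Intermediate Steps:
K*L(7) = -484*(-9) = 4356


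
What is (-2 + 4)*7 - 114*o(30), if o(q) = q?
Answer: -3406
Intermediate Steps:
(-2 + 4)*7 - 114*o(30) = (-2 + 4)*7 - 114*30 = 2*7 - 3420 = 14 - 3420 = -3406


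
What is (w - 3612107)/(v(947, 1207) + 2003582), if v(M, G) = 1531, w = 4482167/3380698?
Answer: -370043588743/205414591178 ≈ -1.8014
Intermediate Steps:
w = 4482167/3380698 (w = 4482167*(1/3380698) = 4482167/3380698 ≈ 1.3258)
(w - 3612107)/(v(947, 1207) + 2003582) = (4482167/3380698 - 3612107)/(1531 + 2003582) = -12211438428519/3380698/2005113 = -12211438428519/3380698*1/2005113 = -370043588743/205414591178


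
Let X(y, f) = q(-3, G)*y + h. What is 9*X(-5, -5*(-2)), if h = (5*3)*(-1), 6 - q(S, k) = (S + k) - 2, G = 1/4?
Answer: -2475/4 ≈ -618.75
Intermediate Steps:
G = ¼ (G = 1*(¼) = ¼ ≈ 0.25000)
q(S, k) = 8 - S - k (q(S, k) = 6 - ((S + k) - 2) = 6 - (-2 + S + k) = 6 + (2 - S - k) = 8 - S - k)
h = -15 (h = 15*(-1) = -15)
X(y, f) = -15 + 43*y/4 (X(y, f) = (8 - 1*(-3) - 1*¼)*y - 15 = (8 + 3 - ¼)*y - 15 = 43*y/4 - 15 = -15 + 43*y/4)
9*X(-5, -5*(-2)) = 9*(-15 + (43/4)*(-5)) = 9*(-15 - 215/4) = 9*(-275/4) = -2475/4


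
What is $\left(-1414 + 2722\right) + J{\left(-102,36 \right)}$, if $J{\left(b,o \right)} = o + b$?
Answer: $1242$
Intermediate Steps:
$J{\left(b,o \right)} = b + o$
$\left(-1414 + 2722\right) + J{\left(-102,36 \right)} = \left(-1414 + 2722\right) + \left(-102 + 36\right) = 1308 - 66 = 1242$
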